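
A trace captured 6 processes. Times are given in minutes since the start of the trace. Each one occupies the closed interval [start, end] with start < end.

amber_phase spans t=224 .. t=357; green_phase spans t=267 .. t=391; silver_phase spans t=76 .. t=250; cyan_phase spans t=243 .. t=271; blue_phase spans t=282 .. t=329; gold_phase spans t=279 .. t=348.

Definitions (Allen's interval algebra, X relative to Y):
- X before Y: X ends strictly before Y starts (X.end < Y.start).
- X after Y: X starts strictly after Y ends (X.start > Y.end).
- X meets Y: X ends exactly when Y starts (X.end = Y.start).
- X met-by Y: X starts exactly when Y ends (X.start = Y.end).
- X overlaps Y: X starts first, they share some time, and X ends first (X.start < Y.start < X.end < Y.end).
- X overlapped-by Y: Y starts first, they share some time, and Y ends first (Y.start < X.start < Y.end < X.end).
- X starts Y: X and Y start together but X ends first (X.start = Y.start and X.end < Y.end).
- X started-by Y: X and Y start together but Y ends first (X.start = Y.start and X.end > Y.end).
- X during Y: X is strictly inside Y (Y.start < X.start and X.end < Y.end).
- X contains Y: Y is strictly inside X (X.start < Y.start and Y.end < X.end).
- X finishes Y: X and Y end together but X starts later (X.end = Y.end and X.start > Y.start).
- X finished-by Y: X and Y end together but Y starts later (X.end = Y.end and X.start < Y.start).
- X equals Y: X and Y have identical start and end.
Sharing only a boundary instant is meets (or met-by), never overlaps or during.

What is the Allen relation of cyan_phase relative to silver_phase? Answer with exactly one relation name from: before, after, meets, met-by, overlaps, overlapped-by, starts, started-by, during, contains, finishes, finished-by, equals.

cyan_phase = [t=243, t=271]; silver_phase = [t=76, t=250].
Compare endpoints: cyan_phase.start > silver_phase.start, cyan_phase.start < silver_phase.end, cyan_phase.end > silver_phase.start, cyan_phase.end > silver_phase.end.
That pattern is 'overlapped-by'.

overlapped-by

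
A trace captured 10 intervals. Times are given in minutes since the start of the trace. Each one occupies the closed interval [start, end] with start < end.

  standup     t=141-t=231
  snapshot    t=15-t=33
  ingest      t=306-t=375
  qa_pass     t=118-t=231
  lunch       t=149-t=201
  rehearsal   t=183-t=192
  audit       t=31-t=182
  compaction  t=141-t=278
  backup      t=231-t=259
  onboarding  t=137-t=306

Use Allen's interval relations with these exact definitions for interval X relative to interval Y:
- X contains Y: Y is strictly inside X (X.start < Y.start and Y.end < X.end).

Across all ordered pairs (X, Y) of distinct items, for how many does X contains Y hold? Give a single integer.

Checking all 90 ordered pairs for relation 'contains'; matching pairs in alphabetical order:
(compaction, backup): compaction contains backup ✓
(compaction, lunch): compaction contains lunch ✓
(compaction, rehearsal): compaction contains rehearsal ✓
(lunch, rehearsal): lunch contains rehearsal ✓
(onboarding, backup): onboarding contains backup ✓
(onboarding, compaction): onboarding contains compaction ✓
(onboarding, lunch): onboarding contains lunch ✓
(onboarding, rehearsal): onboarding contains rehearsal ✓
(onboarding, standup): onboarding contains standup ✓
(qa_pass, lunch): qa_pass contains lunch ✓
(qa_pass, rehearsal): qa_pass contains rehearsal ✓
(standup, lunch): standup contains lunch ✓
(standup, rehearsal): standup contains rehearsal ✓
Count: 13.

13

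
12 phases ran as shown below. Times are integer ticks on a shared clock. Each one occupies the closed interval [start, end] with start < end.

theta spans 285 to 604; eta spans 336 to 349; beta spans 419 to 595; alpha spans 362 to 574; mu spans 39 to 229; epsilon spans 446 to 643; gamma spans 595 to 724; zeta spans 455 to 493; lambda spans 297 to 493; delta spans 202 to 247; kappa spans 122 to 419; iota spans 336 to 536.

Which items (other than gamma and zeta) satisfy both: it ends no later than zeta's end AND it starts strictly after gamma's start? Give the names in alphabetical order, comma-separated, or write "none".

none

Conditions: its end is no later than zeta's end (X.end <= 493) AND its start is strictly after gamma's start (X.start > 595).
alpha: end 574 <= 493? ✗; start 362 > 595? ✗ → no.
beta: end 595 <= 493? ✗; start 419 > 595? ✗ → no.
delta: end 247 <= 493? ✓; start 202 > 595? ✗ → no.
epsilon: end 643 <= 493? ✗; start 446 > 595? ✗ → no.
eta: end 349 <= 493? ✓; start 336 > 595? ✗ → no.
iota: end 536 <= 493? ✗; start 336 > 595? ✗ → no.
kappa: end 419 <= 493? ✓; start 122 > 595? ✗ → no.
lambda: end 493 <= 493? ✓; start 297 > 595? ✗ → no.
mu: end 229 <= 493? ✓; start 39 > 595? ✗ → no.
theta: end 604 <= 493? ✗; start 285 > 595? ✗ → no.
Result: none.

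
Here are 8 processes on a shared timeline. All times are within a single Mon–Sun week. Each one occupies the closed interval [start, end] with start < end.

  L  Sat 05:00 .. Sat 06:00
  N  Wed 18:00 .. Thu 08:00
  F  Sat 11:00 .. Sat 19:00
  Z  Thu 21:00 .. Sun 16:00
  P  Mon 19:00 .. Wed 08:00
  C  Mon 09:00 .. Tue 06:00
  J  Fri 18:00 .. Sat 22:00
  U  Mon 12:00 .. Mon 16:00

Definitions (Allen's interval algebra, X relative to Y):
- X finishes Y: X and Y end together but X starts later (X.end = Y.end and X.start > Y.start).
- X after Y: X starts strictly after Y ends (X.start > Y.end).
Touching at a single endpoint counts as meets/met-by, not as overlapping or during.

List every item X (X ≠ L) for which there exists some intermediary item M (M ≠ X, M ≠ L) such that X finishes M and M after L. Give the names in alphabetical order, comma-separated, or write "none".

Target L = [Sat 05:00, Sat 06:00].
Intermediaries M with M after L: F.
Via F — items with X finishes F: none.
Union: none.

none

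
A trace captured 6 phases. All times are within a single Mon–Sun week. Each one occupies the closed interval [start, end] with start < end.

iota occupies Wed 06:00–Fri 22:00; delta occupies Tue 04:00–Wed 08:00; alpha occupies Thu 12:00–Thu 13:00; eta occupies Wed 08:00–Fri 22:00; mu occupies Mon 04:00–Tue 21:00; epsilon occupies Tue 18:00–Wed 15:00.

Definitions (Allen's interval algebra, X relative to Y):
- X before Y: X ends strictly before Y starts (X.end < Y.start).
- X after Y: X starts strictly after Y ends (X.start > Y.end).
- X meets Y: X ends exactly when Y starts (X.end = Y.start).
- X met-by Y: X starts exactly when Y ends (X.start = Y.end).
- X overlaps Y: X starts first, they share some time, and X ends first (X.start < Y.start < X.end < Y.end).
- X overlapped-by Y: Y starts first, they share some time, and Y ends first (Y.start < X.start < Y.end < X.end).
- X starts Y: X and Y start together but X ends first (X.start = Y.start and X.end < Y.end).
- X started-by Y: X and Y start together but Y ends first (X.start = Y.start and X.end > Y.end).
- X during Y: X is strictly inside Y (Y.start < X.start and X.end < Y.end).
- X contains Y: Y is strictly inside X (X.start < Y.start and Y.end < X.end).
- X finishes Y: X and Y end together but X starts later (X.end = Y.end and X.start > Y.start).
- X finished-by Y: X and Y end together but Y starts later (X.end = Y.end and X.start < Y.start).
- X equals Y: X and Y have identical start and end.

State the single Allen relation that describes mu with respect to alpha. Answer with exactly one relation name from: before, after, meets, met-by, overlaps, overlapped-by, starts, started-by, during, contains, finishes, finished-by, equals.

mu = [Mon 04:00, Tue 21:00]; alpha = [Thu 12:00, Thu 13:00].
Compare endpoints: mu.start < alpha.start, mu.start < alpha.end, mu.end < alpha.start, mu.end < alpha.end.
That pattern is 'before'.

before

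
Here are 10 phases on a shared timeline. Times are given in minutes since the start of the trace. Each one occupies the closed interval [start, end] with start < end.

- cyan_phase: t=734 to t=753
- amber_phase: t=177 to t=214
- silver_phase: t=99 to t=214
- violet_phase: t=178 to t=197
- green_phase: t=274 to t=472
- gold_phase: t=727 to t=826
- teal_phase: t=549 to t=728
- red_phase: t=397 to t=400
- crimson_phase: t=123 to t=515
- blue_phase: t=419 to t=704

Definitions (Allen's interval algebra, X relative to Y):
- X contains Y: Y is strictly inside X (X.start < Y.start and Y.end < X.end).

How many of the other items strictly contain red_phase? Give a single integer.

Target red_phase = [t=397, t=400].
amber_phase [t=177, t=214] → before → no.
blue_phase [t=419, t=704] → after → no.
crimson_phase [t=123, t=515] → contains → counts.
cyan_phase [t=734, t=753] → after → no.
gold_phase [t=727, t=826] → after → no.
green_phase [t=274, t=472] → contains → counts.
silver_phase [t=99, t=214] → before → no.
teal_phase [t=549, t=728] → after → no.
violet_phase [t=178, t=197] → before → no.
Total: 2.

2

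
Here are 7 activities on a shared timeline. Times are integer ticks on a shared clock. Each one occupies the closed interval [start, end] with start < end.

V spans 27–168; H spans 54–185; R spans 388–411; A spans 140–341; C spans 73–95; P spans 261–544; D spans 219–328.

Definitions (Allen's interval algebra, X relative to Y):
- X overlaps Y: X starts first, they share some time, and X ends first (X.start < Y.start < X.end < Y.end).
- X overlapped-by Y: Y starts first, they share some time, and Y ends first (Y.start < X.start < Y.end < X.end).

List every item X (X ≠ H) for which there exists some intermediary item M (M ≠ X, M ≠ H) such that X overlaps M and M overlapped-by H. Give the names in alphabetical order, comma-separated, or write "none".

V

Target H = [54, 185].
Intermediaries M with M overlapped-by H: A.
Via A — items with X overlaps A: V.
Union: V.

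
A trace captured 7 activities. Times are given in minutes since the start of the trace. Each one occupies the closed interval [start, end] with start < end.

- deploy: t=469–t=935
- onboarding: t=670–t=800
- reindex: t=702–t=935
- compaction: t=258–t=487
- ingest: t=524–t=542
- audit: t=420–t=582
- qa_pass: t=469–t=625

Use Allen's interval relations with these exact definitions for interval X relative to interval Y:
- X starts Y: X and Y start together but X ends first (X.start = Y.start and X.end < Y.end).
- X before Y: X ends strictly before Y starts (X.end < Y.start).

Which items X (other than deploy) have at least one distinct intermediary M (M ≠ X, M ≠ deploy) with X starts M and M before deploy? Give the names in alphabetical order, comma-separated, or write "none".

Target deploy = [t=469, t=935].
Intermediaries M with M before deploy: none.
Union: none.

none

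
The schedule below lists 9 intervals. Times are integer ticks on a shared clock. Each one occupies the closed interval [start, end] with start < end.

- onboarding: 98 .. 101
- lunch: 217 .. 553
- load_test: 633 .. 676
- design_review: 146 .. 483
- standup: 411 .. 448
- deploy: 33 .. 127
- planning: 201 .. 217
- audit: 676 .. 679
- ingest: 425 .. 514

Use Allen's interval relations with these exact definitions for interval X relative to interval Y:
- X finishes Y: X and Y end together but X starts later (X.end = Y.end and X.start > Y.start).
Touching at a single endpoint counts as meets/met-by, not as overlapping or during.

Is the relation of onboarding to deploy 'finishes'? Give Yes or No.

No

onboarding = [98, 101], deploy = [33, 127].
Actual relation of onboarding to deploy: during.
Asked whether 'finishes' holds → No.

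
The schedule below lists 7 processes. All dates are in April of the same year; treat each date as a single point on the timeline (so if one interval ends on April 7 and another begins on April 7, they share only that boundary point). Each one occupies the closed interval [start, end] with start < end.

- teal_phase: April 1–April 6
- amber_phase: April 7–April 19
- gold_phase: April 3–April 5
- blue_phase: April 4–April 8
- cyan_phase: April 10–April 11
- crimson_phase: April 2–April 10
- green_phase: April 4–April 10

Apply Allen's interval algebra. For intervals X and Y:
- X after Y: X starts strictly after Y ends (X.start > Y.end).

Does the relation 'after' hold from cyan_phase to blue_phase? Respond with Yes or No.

Yes

cyan_phase = [April 10, April 11], blue_phase = [April 4, April 8].
Actual relation of cyan_phase to blue_phase: after.
Asked whether 'after' holds → Yes.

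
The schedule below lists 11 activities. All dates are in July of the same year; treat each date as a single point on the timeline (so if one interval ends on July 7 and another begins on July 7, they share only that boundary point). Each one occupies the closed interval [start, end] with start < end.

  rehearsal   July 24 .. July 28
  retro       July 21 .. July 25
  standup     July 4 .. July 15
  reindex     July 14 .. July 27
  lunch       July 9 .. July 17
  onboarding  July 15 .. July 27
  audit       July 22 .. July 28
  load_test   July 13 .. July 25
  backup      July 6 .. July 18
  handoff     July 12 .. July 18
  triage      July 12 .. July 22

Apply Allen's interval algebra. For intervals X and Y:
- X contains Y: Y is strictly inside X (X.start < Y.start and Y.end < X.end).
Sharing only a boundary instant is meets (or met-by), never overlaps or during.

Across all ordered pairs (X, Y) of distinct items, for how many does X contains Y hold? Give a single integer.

3

Checking all 110 ordered pairs for relation 'contains'; matching pairs in alphabetical order:
(backup, lunch): backup contains lunch ✓
(onboarding, retro): onboarding contains retro ✓
(reindex, retro): reindex contains retro ✓
Count: 3.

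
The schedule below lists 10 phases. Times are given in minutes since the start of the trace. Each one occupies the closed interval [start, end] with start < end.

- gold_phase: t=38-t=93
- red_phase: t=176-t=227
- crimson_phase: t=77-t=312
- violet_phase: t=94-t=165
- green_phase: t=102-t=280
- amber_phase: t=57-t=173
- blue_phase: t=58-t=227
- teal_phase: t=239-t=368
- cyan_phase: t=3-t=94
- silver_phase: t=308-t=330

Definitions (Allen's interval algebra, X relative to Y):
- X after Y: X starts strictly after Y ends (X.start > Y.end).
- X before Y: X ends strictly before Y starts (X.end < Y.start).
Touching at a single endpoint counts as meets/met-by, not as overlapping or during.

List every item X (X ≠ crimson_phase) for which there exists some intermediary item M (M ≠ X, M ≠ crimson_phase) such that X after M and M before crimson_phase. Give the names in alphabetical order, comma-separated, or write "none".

none

Target crimson_phase = [t=77, t=312].
Intermediaries M with M before crimson_phase: none.
Union: none.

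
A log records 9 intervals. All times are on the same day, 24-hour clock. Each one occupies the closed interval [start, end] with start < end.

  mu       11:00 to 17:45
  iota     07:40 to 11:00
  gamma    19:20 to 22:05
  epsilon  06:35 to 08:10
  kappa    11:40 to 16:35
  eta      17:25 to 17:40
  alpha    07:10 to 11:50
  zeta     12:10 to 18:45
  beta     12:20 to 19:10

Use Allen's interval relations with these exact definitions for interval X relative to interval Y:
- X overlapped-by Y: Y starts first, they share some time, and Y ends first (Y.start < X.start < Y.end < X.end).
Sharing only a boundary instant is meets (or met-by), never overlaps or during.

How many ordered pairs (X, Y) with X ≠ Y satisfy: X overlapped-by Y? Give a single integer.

9

Checking all 72 ordered pairs for relation 'overlapped-by'; matching pairs in alphabetical order:
(alpha, epsilon): alpha overlapped-by epsilon ✓
(beta, kappa): beta overlapped-by kappa ✓
(beta, mu): beta overlapped-by mu ✓
(beta, zeta): beta overlapped-by zeta ✓
(iota, epsilon): iota overlapped-by epsilon ✓
(kappa, alpha): kappa overlapped-by alpha ✓
(mu, alpha): mu overlapped-by alpha ✓
(zeta, kappa): zeta overlapped-by kappa ✓
(zeta, mu): zeta overlapped-by mu ✓
Count: 9.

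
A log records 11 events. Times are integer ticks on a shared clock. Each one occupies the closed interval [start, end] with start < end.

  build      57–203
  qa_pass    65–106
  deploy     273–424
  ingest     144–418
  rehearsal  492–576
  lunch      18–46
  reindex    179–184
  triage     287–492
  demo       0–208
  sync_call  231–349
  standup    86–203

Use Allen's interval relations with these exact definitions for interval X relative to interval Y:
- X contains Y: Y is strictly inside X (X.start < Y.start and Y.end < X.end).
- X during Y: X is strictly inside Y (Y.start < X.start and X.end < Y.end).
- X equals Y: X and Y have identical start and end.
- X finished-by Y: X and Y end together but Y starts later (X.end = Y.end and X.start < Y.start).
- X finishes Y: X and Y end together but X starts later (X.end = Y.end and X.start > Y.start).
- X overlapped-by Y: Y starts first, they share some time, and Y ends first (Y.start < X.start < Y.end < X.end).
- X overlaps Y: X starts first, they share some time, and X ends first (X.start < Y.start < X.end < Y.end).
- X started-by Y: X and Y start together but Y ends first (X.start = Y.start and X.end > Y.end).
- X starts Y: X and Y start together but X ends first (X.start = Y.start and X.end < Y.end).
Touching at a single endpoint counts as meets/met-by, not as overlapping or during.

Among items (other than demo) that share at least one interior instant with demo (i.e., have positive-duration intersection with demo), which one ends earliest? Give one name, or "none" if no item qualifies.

Target demo = [0, 208].
build [57, 203] → during → candidate.
deploy [273, 424] → after → excluded.
ingest [144, 418] → overlapped-by → candidate.
lunch [18, 46] → during → candidate.
qa_pass [65, 106] → during → candidate.
rehearsal [492, 576] → after → excluded.
reindex [179, 184] → during → candidate.
standup [86, 203] → during → candidate.
sync_call [231, 349] → after → excluded.
triage [287, 492] → after → excluded.
Among candidates, earliest end is 46 → lunch.

lunch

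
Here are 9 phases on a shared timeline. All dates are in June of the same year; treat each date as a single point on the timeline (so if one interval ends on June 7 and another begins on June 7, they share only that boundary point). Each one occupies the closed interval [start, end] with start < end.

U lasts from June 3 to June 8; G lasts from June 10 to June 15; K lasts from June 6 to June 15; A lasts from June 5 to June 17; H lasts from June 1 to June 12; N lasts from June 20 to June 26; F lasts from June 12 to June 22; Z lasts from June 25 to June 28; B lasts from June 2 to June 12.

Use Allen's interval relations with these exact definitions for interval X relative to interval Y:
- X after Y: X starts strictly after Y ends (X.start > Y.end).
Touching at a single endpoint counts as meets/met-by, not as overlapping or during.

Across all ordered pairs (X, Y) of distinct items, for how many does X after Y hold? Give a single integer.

15

Checking all 72 ordered pairs for relation 'after'; matching pairs in alphabetical order:
(F, U): F after U ✓
(G, U): G after U ✓
(N, A): N after A ✓
(N, B): N after B ✓
(N, G): N after G ✓
(N, H): N after H ✓
(N, K): N after K ✓
(N, U): N after U ✓
(Z, A): Z after A ✓
(Z, B): Z after B ✓
(Z, F): Z after F ✓
(Z, G): Z after G ✓
(Z, H): Z after H ✓
(Z, K): Z after K ✓
(Z, U): Z after U ✓
Count: 15.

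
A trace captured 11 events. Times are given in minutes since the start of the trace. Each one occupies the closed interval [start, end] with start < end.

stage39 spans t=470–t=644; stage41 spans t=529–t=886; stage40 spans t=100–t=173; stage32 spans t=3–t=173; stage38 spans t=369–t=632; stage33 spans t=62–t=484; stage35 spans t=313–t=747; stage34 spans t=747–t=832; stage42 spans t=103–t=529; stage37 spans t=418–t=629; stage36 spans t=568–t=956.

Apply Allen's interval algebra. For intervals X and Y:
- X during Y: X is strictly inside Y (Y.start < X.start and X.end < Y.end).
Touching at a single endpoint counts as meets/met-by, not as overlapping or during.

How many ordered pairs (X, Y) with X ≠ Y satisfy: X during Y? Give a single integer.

Checking all 110 ordered pairs for relation 'during'; matching pairs in alphabetical order:
(stage34, stage36): stage34 during stage36 ✓
(stage34, stage41): stage34 during stage41 ✓
(stage37, stage35): stage37 during stage35 ✓
(stage37, stage38): stage37 during stage38 ✓
(stage38, stage35): stage38 during stage35 ✓
(stage39, stage35): stage39 during stage35 ✓
(stage40, stage33): stage40 during stage33 ✓
Count: 7.

7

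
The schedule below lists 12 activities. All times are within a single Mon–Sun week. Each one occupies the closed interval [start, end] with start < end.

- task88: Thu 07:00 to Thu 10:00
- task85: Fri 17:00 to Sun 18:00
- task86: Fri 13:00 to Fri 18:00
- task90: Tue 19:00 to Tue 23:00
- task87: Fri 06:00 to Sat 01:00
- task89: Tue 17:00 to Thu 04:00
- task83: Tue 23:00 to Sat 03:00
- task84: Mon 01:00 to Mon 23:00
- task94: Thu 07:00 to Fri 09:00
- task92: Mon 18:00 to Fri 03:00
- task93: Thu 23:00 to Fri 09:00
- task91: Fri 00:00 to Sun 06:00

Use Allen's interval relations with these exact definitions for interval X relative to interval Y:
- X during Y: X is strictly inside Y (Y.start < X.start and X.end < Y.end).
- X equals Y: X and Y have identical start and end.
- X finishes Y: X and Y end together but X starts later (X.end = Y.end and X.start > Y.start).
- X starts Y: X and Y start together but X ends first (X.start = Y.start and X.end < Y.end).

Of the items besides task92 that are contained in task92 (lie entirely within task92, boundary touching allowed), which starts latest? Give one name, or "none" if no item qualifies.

Target task92 = [Mon 18:00, Fri 03:00].
task83 [Tue 23:00, Sat 03:00] → overlapped-by → excluded.
task84 [Mon 01:00, Mon 23:00] → overlaps → excluded.
task85 [Fri 17:00, Sun 18:00] → after → excluded.
task86 [Fri 13:00, Fri 18:00] → after → excluded.
task87 [Fri 06:00, Sat 01:00] → after → excluded.
task88 [Thu 07:00, Thu 10:00] → during → candidate.
task89 [Tue 17:00, Thu 04:00] → during → candidate.
task90 [Tue 19:00, Tue 23:00] → during → candidate.
task91 [Fri 00:00, Sun 06:00] → overlapped-by → excluded.
task93 [Thu 23:00, Fri 09:00] → overlapped-by → excluded.
task94 [Thu 07:00, Fri 09:00] → overlapped-by → excluded.
Among candidates, latest start is Thu 07:00 → task88.

task88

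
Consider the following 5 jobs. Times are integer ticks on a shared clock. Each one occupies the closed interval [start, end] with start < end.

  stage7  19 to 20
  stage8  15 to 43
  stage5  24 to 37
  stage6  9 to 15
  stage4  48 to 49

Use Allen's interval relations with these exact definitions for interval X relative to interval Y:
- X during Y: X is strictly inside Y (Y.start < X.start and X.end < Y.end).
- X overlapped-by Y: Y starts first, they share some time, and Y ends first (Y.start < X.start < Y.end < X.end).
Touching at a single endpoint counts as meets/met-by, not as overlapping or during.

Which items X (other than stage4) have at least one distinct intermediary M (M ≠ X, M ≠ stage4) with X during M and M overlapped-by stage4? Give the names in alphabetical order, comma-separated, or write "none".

Target stage4 = [48, 49].
Intermediaries M with M overlapped-by stage4: none.
Union: none.

none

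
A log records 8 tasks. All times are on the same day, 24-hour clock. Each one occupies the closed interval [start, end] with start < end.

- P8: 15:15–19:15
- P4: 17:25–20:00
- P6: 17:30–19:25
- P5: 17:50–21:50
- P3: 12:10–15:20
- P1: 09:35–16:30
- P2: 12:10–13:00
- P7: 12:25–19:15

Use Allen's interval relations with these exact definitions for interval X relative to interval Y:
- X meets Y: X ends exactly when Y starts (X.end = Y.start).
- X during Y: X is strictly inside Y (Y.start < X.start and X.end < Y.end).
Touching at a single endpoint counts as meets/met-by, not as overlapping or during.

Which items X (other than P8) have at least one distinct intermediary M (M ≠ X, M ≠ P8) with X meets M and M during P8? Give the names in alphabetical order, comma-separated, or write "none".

none

Target P8 = [15:15, 19:15].
Intermediaries M with M during P8: none.
Union: none.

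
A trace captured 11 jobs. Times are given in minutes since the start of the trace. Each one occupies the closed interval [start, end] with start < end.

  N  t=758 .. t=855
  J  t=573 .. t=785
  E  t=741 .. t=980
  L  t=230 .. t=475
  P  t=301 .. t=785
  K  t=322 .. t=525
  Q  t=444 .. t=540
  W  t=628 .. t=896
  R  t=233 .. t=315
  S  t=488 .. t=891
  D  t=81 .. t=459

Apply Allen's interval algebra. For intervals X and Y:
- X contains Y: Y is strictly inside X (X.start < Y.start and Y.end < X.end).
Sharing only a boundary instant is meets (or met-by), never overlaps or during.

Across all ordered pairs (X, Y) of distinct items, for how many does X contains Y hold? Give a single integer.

Checking all 110 ordered pairs for relation 'contains'; matching pairs in alphabetical order:
(D, R): D contains R ✓
(E, N): E contains N ✓
(L, R): L contains R ✓
(P, K): P contains K ✓
(P, Q): P contains Q ✓
(S, J): S contains J ✓
(S, N): S contains N ✓
(W, N): W contains N ✓
Count: 8.

8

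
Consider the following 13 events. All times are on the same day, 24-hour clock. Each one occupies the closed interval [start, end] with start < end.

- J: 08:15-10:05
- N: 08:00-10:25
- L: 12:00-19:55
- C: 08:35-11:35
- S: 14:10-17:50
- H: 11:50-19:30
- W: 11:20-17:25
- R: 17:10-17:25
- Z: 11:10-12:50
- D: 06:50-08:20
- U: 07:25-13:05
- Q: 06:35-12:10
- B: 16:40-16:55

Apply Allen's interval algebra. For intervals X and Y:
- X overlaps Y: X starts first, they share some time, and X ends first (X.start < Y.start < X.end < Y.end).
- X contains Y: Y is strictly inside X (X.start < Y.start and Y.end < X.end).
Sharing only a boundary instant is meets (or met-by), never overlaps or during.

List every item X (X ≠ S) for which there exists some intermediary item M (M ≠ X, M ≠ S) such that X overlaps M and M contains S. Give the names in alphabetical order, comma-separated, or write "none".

Target S = [14:10, 17:50].
Intermediaries M with M contains S: H, L.
Via H — items with X overlaps H: Q, U, W, Z.
Via L — items with X overlaps L: H, Q, U, W, Z.
Union: H, Q, U, W, Z.

H, Q, U, W, Z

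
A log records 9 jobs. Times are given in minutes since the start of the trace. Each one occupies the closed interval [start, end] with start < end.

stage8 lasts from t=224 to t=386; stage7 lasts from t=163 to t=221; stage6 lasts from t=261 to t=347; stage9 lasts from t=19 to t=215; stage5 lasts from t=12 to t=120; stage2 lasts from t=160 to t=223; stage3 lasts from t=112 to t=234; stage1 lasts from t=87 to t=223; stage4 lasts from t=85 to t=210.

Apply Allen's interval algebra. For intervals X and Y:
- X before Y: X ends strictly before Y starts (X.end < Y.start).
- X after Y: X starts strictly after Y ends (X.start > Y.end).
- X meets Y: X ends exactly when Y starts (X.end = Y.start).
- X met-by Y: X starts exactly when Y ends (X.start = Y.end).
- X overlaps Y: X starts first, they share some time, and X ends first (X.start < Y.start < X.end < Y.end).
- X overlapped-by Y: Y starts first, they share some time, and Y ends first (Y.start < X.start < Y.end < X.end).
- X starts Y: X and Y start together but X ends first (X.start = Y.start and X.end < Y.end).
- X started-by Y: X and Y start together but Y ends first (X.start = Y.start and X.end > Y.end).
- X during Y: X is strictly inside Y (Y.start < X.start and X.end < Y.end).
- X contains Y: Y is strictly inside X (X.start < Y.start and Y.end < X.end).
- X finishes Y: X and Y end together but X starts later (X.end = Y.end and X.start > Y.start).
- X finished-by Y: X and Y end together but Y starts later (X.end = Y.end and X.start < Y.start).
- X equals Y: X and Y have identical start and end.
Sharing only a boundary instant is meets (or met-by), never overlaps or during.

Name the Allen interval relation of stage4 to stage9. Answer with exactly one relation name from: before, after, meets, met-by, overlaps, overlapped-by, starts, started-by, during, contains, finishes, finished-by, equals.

during

stage4 = [t=85, t=210]; stage9 = [t=19, t=215].
Compare endpoints: stage4.start > stage9.start, stage4.start < stage9.end, stage4.end > stage9.start, stage4.end < stage9.end.
That pattern is 'during'.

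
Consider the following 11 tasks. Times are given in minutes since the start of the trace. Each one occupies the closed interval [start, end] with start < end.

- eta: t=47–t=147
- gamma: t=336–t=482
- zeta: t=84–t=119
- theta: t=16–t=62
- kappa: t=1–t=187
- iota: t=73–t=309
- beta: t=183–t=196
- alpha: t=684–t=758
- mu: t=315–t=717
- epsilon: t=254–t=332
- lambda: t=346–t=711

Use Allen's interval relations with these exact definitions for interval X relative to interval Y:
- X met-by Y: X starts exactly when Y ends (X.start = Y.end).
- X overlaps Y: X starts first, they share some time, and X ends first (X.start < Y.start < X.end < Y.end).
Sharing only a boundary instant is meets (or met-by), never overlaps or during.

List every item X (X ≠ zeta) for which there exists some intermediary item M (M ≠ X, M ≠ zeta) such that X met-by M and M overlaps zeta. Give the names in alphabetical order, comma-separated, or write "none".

none

Target zeta = [t=84, t=119].
Intermediaries M with M overlaps zeta: none.
Union: none.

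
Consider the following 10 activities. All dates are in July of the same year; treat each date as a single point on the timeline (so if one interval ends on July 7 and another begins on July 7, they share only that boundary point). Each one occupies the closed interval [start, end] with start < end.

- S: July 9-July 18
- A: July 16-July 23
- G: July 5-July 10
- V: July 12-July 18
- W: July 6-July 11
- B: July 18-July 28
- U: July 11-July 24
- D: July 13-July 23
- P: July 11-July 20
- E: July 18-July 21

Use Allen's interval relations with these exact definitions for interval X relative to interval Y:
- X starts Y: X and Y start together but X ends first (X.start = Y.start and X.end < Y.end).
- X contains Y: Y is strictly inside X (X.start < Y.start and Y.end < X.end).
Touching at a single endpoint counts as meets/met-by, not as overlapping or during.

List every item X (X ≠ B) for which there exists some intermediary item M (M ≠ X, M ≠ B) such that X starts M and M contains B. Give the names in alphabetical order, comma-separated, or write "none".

Target B = [July 18, July 28].
Intermediaries M with M contains B: none.
Union: none.

none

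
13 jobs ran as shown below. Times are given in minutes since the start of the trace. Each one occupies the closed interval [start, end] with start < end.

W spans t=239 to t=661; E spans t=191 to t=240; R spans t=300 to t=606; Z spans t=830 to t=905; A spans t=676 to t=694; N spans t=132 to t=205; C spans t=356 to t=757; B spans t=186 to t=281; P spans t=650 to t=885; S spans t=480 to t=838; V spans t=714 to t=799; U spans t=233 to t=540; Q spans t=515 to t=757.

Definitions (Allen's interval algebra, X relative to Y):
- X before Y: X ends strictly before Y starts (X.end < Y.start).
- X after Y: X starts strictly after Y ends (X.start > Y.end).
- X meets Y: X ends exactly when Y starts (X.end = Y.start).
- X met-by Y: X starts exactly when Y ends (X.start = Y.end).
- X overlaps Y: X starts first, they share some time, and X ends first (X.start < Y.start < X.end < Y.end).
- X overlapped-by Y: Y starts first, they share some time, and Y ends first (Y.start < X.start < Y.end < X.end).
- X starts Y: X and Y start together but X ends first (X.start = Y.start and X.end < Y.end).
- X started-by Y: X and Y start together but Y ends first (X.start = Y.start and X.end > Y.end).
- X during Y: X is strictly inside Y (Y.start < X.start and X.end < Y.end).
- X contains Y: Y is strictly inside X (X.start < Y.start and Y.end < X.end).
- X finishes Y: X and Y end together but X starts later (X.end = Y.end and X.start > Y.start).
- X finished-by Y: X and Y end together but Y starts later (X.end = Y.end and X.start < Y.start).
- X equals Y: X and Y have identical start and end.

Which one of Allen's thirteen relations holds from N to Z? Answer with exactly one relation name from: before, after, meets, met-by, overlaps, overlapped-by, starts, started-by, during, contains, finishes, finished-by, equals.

before

N = [t=132, t=205]; Z = [t=830, t=905].
Compare endpoints: N.start < Z.start, N.start < Z.end, N.end < Z.start, N.end < Z.end.
That pattern is 'before'.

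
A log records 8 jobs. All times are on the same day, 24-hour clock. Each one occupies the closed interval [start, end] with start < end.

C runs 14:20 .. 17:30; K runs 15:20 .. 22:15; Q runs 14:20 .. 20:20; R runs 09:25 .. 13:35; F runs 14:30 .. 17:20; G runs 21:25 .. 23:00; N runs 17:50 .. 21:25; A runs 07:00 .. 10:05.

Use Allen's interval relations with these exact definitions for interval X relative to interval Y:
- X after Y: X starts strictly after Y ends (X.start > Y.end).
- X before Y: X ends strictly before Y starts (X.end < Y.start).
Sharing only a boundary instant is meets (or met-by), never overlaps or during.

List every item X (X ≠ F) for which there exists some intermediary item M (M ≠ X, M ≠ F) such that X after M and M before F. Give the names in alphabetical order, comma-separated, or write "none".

C, G, K, N, Q

Target F = [14:30, 17:20].
Intermediaries M with M before F: A, R.
Via A — items with X after A: C, G, K, N, Q.
Via R — items with X after R: C, G, K, N, Q.
Union: C, G, K, N, Q.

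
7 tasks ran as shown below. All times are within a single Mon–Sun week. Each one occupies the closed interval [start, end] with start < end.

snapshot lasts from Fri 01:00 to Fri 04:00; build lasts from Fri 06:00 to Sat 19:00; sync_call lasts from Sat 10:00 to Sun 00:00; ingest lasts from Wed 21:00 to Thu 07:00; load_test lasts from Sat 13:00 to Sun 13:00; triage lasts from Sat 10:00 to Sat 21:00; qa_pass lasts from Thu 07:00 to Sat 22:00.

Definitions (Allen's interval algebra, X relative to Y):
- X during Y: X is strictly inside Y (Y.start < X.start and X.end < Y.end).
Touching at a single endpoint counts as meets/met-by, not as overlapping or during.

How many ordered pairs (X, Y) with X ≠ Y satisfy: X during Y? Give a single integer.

3

Checking all 42 ordered pairs for relation 'during'; matching pairs in alphabetical order:
(build, qa_pass): build during qa_pass ✓
(snapshot, qa_pass): snapshot during qa_pass ✓
(triage, qa_pass): triage during qa_pass ✓
Count: 3.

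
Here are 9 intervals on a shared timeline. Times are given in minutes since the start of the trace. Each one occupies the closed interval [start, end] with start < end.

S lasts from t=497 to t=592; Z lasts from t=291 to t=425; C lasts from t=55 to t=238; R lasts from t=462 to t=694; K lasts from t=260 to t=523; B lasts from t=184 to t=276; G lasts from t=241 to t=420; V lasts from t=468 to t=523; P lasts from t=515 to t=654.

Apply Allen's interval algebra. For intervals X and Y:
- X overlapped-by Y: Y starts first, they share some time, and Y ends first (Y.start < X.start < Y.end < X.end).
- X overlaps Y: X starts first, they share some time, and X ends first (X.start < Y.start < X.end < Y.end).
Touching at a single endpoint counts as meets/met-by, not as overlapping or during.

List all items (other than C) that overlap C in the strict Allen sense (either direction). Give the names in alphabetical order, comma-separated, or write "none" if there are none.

B

Target C = [t=55, t=238].
B [t=184, t=276] → overlapped-by → yes.
G [t=241, t=420] → after → no.
K [t=260, t=523] → after → no.
P [t=515, t=654] → after → no.
R [t=462, t=694] → after → no.
S [t=497, t=592] → after → no.
V [t=468, t=523] → after → no.
Z [t=291, t=425] → after → no.
Result: B.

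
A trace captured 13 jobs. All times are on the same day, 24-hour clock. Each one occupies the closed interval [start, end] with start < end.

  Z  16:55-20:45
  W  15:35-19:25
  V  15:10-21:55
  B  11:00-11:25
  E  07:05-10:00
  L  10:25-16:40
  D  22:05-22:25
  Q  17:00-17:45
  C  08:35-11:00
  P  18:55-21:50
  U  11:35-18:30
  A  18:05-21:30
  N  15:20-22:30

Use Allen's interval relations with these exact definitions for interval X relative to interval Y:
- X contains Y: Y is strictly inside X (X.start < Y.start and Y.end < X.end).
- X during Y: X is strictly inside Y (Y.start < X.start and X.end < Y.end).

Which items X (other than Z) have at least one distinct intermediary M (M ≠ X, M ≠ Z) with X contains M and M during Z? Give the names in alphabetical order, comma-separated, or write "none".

N, U, V, W

Target Z = [16:55, 20:45].
Intermediaries M with M during Z: Q.
Via Q — items with X contains Q: N, U, V, W.
Union: N, U, V, W.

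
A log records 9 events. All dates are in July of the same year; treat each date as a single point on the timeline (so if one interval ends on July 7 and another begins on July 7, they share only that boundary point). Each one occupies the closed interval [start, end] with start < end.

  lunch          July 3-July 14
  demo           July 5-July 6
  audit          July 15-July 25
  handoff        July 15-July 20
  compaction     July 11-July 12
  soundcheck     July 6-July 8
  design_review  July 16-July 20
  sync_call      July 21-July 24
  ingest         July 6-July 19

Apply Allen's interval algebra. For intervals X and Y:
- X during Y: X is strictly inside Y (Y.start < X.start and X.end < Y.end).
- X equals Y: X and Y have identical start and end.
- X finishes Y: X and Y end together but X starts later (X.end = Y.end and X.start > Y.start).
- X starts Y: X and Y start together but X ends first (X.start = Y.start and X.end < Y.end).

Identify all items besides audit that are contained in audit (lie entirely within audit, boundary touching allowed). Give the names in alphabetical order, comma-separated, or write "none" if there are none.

Target audit = [July 15, July 25].
compaction [July 11, July 12] → before → no.
demo [July 5, July 6] → before → no.
design_review [July 16, July 20] → during → yes.
handoff [July 15, July 20] → starts → yes.
ingest [July 6, July 19] → overlaps → no.
lunch [July 3, July 14] → before → no.
soundcheck [July 6, July 8] → before → no.
sync_call [July 21, July 24] → during → yes.
Result: design_review, handoff, sync_call.

design_review, handoff, sync_call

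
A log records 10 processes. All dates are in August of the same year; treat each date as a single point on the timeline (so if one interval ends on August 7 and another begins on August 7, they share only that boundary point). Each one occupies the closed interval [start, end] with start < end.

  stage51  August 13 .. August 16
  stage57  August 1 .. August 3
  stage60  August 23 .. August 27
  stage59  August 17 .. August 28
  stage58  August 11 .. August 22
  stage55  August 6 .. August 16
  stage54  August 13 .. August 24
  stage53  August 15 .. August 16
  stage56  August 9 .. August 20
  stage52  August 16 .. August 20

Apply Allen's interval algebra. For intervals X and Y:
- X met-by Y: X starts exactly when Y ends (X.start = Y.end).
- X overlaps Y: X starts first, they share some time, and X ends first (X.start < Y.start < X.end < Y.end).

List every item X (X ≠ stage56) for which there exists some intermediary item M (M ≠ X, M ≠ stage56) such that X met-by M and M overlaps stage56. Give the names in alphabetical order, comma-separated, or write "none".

stage52

Target stage56 = [August 9, August 20].
Intermediaries M with M overlaps stage56: stage55.
Via stage55 — items with X met-by stage55: stage52.
Union: stage52.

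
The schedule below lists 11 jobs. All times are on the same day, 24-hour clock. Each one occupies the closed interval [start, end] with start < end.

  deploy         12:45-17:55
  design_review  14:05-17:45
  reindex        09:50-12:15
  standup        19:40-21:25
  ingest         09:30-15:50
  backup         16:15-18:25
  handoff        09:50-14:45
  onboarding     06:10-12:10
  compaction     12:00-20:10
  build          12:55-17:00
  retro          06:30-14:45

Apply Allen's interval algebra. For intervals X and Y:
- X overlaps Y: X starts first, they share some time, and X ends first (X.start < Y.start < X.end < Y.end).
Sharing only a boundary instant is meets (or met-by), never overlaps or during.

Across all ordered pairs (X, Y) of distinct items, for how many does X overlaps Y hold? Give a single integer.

24

Checking all 110 ordered pairs for relation 'overlaps'; matching pairs in alphabetical order:
(build, backup): build overlaps backup ✓
(build, design_review): build overlaps design_review ✓
(compaction, standup): compaction overlaps standup ✓
(deploy, backup): deploy overlaps backup ✓
(design_review, backup): design_review overlaps backup ✓
(handoff, build): handoff overlaps build ✓
(handoff, compaction): handoff overlaps compaction ✓
(handoff, deploy): handoff overlaps deploy ✓
(handoff, design_review): handoff overlaps design_review ✓
(ingest, build): ingest overlaps build ✓
(ingest, compaction): ingest overlaps compaction ✓
(ingest, deploy): ingest overlaps deploy ✓
(ingest, design_review): ingest overlaps design_review ✓
(onboarding, compaction): onboarding overlaps compaction ✓
(onboarding, handoff): onboarding overlaps handoff ✓
(onboarding, ingest): onboarding overlaps ingest ✓
(onboarding, reindex): onboarding overlaps reindex ✓
(onboarding, retro): onboarding overlaps retro ✓
(reindex, compaction): reindex overlaps compaction ✓
(retro, build): retro overlaps build ✓
(retro, compaction): retro overlaps compaction ✓
(retro, deploy): retro overlaps deploy ✓
(retro, design_review): retro overlaps design_review ✓
(retro, ingest): retro overlaps ingest ✓
Count: 24.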